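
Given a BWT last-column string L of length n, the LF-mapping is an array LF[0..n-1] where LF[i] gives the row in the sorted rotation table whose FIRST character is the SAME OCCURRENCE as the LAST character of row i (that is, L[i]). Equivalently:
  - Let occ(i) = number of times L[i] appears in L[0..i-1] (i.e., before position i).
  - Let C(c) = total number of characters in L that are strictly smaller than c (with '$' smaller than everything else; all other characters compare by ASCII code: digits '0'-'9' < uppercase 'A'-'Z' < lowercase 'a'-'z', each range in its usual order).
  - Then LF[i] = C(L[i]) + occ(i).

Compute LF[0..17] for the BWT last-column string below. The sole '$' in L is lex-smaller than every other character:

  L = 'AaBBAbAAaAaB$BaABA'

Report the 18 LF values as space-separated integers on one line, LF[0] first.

Char counts: '$':1, 'A':7, 'B':5, 'a':4, 'b':1
C (first-col start): C('$')=0, C('A')=1, C('B')=8, C('a')=13, C('b')=17
L[0]='A': occ=0, LF[0]=C('A')+0=1+0=1
L[1]='a': occ=0, LF[1]=C('a')+0=13+0=13
L[2]='B': occ=0, LF[2]=C('B')+0=8+0=8
L[3]='B': occ=1, LF[3]=C('B')+1=8+1=9
L[4]='A': occ=1, LF[4]=C('A')+1=1+1=2
L[5]='b': occ=0, LF[5]=C('b')+0=17+0=17
L[6]='A': occ=2, LF[6]=C('A')+2=1+2=3
L[7]='A': occ=3, LF[7]=C('A')+3=1+3=4
L[8]='a': occ=1, LF[8]=C('a')+1=13+1=14
L[9]='A': occ=4, LF[9]=C('A')+4=1+4=5
L[10]='a': occ=2, LF[10]=C('a')+2=13+2=15
L[11]='B': occ=2, LF[11]=C('B')+2=8+2=10
L[12]='$': occ=0, LF[12]=C('$')+0=0+0=0
L[13]='B': occ=3, LF[13]=C('B')+3=8+3=11
L[14]='a': occ=3, LF[14]=C('a')+3=13+3=16
L[15]='A': occ=5, LF[15]=C('A')+5=1+5=6
L[16]='B': occ=4, LF[16]=C('B')+4=8+4=12
L[17]='A': occ=6, LF[17]=C('A')+6=1+6=7

Answer: 1 13 8 9 2 17 3 4 14 5 15 10 0 11 16 6 12 7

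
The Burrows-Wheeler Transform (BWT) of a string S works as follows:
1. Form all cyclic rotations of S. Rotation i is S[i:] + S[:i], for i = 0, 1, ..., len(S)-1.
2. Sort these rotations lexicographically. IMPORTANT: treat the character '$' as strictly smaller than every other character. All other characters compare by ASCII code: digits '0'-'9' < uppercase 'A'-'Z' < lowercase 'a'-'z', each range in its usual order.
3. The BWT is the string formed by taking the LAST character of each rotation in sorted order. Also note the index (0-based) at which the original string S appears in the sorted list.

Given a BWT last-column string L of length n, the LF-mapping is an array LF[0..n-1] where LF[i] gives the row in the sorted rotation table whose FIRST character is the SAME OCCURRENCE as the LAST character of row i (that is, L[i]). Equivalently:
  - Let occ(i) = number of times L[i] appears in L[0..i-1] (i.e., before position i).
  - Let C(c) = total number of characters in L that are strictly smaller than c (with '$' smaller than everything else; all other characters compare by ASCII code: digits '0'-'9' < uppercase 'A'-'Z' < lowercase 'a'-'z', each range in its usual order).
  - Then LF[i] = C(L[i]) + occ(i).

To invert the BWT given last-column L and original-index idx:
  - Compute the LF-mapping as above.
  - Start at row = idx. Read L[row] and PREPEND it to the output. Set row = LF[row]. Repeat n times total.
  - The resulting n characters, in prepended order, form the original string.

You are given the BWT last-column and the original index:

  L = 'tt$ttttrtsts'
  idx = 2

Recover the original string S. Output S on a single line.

Answer: sttsttttrtt$

Derivation:
LF mapping: 4 5 0 6 7 8 9 1 10 2 11 3
Walk LF starting at row 2, prepending L[row]:
  step 1: row=2, L[2]='$', prepend. Next row=LF[2]=0
  step 2: row=0, L[0]='t', prepend. Next row=LF[0]=4
  step 3: row=4, L[4]='t', prepend. Next row=LF[4]=7
  step 4: row=7, L[7]='r', prepend. Next row=LF[7]=1
  step 5: row=1, L[1]='t', prepend. Next row=LF[1]=5
  step 6: row=5, L[5]='t', prepend. Next row=LF[5]=8
  step 7: row=8, L[8]='t', prepend. Next row=LF[8]=10
  step 8: row=10, L[10]='t', prepend. Next row=LF[10]=11
  step 9: row=11, L[11]='s', prepend. Next row=LF[11]=3
  step 10: row=3, L[3]='t', prepend. Next row=LF[3]=6
  step 11: row=6, L[6]='t', prepend. Next row=LF[6]=9
  step 12: row=9, L[9]='s', prepend. Next row=LF[9]=2
Reversed output: sttsttttrtt$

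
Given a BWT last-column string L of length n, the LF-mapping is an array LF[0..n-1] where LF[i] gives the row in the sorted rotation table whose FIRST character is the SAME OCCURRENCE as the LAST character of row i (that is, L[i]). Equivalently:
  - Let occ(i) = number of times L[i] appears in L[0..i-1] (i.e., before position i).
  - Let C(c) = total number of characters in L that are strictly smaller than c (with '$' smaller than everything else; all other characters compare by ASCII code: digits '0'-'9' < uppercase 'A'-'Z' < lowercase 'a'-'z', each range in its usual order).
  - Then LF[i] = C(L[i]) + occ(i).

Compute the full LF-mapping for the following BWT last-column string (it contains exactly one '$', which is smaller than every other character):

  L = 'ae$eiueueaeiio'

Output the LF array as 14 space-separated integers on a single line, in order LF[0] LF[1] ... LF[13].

Answer: 1 3 0 4 8 12 5 13 6 2 7 9 10 11

Derivation:
Char counts: '$':1, 'a':2, 'e':5, 'i':3, 'o':1, 'u':2
C (first-col start): C('$')=0, C('a')=1, C('e')=3, C('i')=8, C('o')=11, C('u')=12
L[0]='a': occ=0, LF[0]=C('a')+0=1+0=1
L[1]='e': occ=0, LF[1]=C('e')+0=3+0=3
L[2]='$': occ=0, LF[2]=C('$')+0=0+0=0
L[3]='e': occ=1, LF[3]=C('e')+1=3+1=4
L[4]='i': occ=0, LF[4]=C('i')+0=8+0=8
L[5]='u': occ=0, LF[5]=C('u')+0=12+0=12
L[6]='e': occ=2, LF[6]=C('e')+2=3+2=5
L[7]='u': occ=1, LF[7]=C('u')+1=12+1=13
L[8]='e': occ=3, LF[8]=C('e')+3=3+3=6
L[9]='a': occ=1, LF[9]=C('a')+1=1+1=2
L[10]='e': occ=4, LF[10]=C('e')+4=3+4=7
L[11]='i': occ=1, LF[11]=C('i')+1=8+1=9
L[12]='i': occ=2, LF[12]=C('i')+2=8+2=10
L[13]='o': occ=0, LF[13]=C('o')+0=11+0=11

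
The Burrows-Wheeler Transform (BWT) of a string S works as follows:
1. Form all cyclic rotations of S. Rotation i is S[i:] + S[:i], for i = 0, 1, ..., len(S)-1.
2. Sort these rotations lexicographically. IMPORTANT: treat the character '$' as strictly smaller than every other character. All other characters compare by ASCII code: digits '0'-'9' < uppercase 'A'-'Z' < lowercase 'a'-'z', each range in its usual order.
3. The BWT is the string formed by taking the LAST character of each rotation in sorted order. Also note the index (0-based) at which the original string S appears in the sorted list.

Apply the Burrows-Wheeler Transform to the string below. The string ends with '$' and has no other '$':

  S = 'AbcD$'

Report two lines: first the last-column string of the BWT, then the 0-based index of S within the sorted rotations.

All 5 rotations (rotation i = S[i:]+S[:i]):
  rot[0] = AbcD$
  rot[1] = bcD$A
  rot[2] = cD$Ab
  rot[3] = D$Abc
  rot[4] = $AbcD
Sorted (with $ < everything):
  sorted[0] = $AbcD  (last char: 'D')
  sorted[1] = AbcD$  (last char: '$')
  sorted[2] = D$Abc  (last char: 'c')
  sorted[3] = bcD$A  (last char: 'A')
  sorted[4] = cD$Ab  (last char: 'b')
Last column: D$cAb
Original string S is at sorted index 1

Answer: D$cAb
1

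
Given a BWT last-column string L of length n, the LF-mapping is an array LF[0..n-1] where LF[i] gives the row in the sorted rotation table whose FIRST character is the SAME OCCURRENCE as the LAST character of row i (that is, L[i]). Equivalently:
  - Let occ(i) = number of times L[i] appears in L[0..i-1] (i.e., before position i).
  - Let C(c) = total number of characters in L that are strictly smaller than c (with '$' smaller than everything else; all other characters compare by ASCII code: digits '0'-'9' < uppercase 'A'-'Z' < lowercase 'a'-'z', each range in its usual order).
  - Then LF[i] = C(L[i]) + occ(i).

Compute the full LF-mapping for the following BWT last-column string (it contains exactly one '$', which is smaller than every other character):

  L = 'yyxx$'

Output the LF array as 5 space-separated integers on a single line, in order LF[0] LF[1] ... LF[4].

Char counts: '$':1, 'x':2, 'y':2
C (first-col start): C('$')=0, C('x')=1, C('y')=3
L[0]='y': occ=0, LF[0]=C('y')+0=3+0=3
L[1]='y': occ=1, LF[1]=C('y')+1=3+1=4
L[2]='x': occ=0, LF[2]=C('x')+0=1+0=1
L[3]='x': occ=1, LF[3]=C('x')+1=1+1=2
L[4]='$': occ=0, LF[4]=C('$')+0=0+0=0

Answer: 3 4 1 2 0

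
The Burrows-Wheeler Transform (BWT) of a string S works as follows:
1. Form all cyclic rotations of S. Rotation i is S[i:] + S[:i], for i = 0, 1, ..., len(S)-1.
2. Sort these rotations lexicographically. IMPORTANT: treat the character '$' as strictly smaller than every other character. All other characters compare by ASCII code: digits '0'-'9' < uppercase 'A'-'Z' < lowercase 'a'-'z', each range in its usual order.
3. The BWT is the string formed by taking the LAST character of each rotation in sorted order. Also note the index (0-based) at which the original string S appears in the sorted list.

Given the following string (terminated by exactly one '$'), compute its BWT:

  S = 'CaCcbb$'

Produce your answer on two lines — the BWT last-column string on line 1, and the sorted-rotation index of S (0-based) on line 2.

Answer: b$aCbcC
1

Derivation:
All 7 rotations (rotation i = S[i:]+S[:i]):
  rot[0] = CaCcbb$
  rot[1] = aCcbb$C
  rot[2] = Ccbb$Ca
  rot[3] = cbb$CaC
  rot[4] = bb$CaCc
  rot[5] = b$CaCcb
  rot[6] = $CaCcbb
Sorted (with $ < everything):
  sorted[0] = $CaCcbb  (last char: 'b')
  sorted[1] = CaCcbb$  (last char: '$')
  sorted[2] = Ccbb$Ca  (last char: 'a')
  sorted[3] = aCcbb$C  (last char: 'C')
  sorted[4] = b$CaCcb  (last char: 'b')
  sorted[5] = bb$CaCc  (last char: 'c')
  sorted[6] = cbb$CaC  (last char: 'C')
Last column: b$aCbcC
Original string S is at sorted index 1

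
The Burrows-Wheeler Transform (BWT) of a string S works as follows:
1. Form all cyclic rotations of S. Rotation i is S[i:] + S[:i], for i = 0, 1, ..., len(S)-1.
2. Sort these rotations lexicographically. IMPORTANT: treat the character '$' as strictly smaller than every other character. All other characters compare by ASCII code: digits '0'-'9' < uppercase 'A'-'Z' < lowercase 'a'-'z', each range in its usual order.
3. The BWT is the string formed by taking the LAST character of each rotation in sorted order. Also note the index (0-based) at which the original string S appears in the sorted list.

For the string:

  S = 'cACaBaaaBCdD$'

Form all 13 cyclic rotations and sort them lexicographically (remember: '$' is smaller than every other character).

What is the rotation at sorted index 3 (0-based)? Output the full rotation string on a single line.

Answer: BaaaBCdD$cACa

Derivation:
All 13 rotations (rotation i = S[i:]+S[:i]):
  rot[0] = cACaBaaaBCdD$
  rot[1] = ACaBaaaBCdD$c
  rot[2] = CaBaaaBCdD$cA
  rot[3] = aBaaaBCdD$cAC
  rot[4] = BaaaBCdD$cACa
  rot[5] = aaaBCdD$cACaB
  rot[6] = aaBCdD$cACaBa
  rot[7] = aBCdD$cACaBaa
  rot[8] = BCdD$cACaBaaa
  rot[9] = CdD$cACaBaaaB
  rot[10] = dD$cACaBaaaBC
  rot[11] = D$cACaBaaaBCd
  rot[12] = $cACaBaaaBCdD
Sorted (with $ < everything):
  sorted[0] = $cACaBaaaBCdD
  sorted[1] = ACaBaaaBCdD$c
  sorted[2] = BCdD$cACaBaaa
  sorted[3] = BaaaBCdD$cACa
  sorted[4] = CaBaaaBCdD$cA
  sorted[5] = CdD$cACaBaaaB
  sorted[6] = D$cACaBaaaBCd
  sorted[7] = aBCdD$cACaBaa
  sorted[8] = aBaaaBCdD$cAC
  sorted[9] = aaBCdD$cACaBa
  sorted[10] = aaaBCdD$cACaB
  sorted[11] = cACaBaaaBCdD$
  sorted[12] = dD$cACaBaaaBC
sorted[3] = BaaaBCdD$cACa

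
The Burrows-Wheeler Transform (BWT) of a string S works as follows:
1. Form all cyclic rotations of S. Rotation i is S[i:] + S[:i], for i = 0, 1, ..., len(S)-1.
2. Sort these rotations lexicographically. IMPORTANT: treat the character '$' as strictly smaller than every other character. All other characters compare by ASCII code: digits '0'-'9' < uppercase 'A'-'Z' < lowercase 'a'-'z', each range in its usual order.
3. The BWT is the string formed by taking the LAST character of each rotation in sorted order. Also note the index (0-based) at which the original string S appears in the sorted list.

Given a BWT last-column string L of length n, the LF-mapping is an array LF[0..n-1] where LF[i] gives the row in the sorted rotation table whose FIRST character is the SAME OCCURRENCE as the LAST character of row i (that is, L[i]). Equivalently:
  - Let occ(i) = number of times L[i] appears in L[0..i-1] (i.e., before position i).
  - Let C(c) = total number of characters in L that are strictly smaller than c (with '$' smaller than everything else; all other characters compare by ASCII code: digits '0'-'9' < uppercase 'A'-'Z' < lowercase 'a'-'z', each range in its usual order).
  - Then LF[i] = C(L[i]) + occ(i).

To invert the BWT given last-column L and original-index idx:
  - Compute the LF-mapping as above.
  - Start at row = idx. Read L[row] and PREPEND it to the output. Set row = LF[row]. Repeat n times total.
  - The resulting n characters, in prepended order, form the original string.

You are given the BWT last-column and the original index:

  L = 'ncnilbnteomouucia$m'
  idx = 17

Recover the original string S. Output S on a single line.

LF mapping: 11 3 12 6 8 2 13 16 5 14 9 15 17 18 4 7 1 0 10
Walk LF starting at row 17, prepending L[row]:
  step 1: row=17, L[17]='$', prepend. Next row=LF[17]=0
  step 2: row=0, L[0]='n', prepend. Next row=LF[0]=11
  step 3: row=11, L[11]='o', prepend. Next row=LF[11]=15
  step 4: row=15, L[15]='i', prepend. Next row=LF[15]=7
  step 5: row=7, L[7]='t', prepend. Next row=LF[7]=16
  step 6: row=16, L[16]='a', prepend. Next row=LF[16]=1
  step 7: row=1, L[1]='c', prepend. Next row=LF[1]=3
  step 8: row=3, L[3]='i', prepend. Next row=LF[3]=6
  step 9: row=6, L[6]='n', prepend. Next row=LF[6]=13
  step 10: row=13, L[13]='u', prepend. Next row=LF[13]=18
  step 11: row=18, L[18]='m', prepend. Next row=LF[18]=10
  step 12: row=10, L[10]='m', prepend. Next row=LF[10]=9
  step 13: row=9, L[9]='o', prepend. Next row=LF[9]=14
  step 14: row=14, L[14]='c', prepend. Next row=LF[14]=4
  step 15: row=4, L[4]='l', prepend. Next row=LF[4]=8
  step 16: row=8, L[8]='e', prepend. Next row=LF[8]=5
  step 17: row=5, L[5]='b', prepend. Next row=LF[5]=2
  step 18: row=2, L[2]='n', prepend. Next row=LF[2]=12
  step 19: row=12, L[12]='u', prepend. Next row=LF[12]=17
Reversed output: unbelcommunication$

Answer: unbelcommunication$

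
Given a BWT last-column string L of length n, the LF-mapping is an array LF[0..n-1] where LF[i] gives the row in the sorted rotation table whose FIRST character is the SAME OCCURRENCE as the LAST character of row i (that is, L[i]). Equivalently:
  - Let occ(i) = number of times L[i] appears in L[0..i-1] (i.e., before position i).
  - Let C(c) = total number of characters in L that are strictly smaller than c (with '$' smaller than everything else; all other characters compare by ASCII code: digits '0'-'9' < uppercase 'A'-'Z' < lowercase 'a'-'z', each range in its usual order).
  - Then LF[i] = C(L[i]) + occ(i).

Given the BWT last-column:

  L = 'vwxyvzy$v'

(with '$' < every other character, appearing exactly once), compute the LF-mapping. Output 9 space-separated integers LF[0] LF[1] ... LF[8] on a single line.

Answer: 1 4 5 6 2 8 7 0 3

Derivation:
Char counts: '$':1, 'v':3, 'w':1, 'x':1, 'y':2, 'z':1
C (first-col start): C('$')=0, C('v')=1, C('w')=4, C('x')=5, C('y')=6, C('z')=8
L[0]='v': occ=0, LF[0]=C('v')+0=1+0=1
L[1]='w': occ=0, LF[1]=C('w')+0=4+0=4
L[2]='x': occ=0, LF[2]=C('x')+0=5+0=5
L[3]='y': occ=0, LF[3]=C('y')+0=6+0=6
L[4]='v': occ=1, LF[4]=C('v')+1=1+1=2
L[5]='z': occ=0, LF[5]=C('z')+0=8+0=8
L[6]='y': occ=1, LF[6]=C('y')+1=6+1=7
L[7]='$': occ=0, LF[7]=C('$')+0=0+0=0
L[8]='v': occ=2, LF[8]=C('v')+2=1+2=3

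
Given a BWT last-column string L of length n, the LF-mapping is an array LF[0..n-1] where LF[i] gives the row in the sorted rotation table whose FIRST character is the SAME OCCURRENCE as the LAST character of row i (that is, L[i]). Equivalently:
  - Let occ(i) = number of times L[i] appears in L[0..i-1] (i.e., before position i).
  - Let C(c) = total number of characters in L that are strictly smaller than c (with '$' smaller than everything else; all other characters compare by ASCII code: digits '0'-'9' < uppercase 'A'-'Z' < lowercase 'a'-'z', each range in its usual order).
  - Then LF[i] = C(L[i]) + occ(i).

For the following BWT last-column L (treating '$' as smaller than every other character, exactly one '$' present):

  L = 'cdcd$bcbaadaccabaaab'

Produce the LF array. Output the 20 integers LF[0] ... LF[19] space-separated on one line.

Char counts: '$':1, 'a':7, 'b':4, 'c':5, 'd':3
C (first-col start): C('$')=0, C('a')=1, C('b')=8, C('c')=12, C('d')=17
L[0]='c': occ=0, LF[0]=C('c')+0=12+0=12
L[1]='d': occ=0, LF[1]=C('d')+0=17+0=17
L[2]='c': occ=1, LF[2]=C('c')+1=12+1=13
L[3]='d': occ=1, LF[3]=C('d')+1=17+1=18
L[4]='$': occ=0, LF[4]=C('$')+0=0+0=0
L[5]='b': occ=0, LF[5]=C('b')+0=8+0=8
L[6]='c': occ=2, LF[6]=C('c')+2=12+2=14
L[7]='b': occ=1, LF[7]=C('b')+1=8+1=9
L[8]='a': occ=0, LF[8]=C('a')+0=1+0=1
L[9]='a': occ=1, LF[9]=C('a')+1=1+1=2
L[10]='d': occ=2, LF[10]=C('d')+2=17+2=19
L[11]='a': occ=2, LF[11]=C('a')+2=1+2=3
L[12]='c': occ=3, LF[12]=C('c')+3=12+3=15
L[13]='c': occ=4, LF[13]=C('c')+4=12+4=16
L[14]='a': occ=3, LF[14]=C('a')+3=1+3=4
L[15]='b': occ=2, LF[15]=C('b')+2=8+2=10
L[16]='a': occ=4, LF[16]=C('a')+4=1+4=5
L[17]='a': occ=5, LF[17]=C('a')+5=1+5=6
L[18]='a': occ=6, LF[18]=C('a')+6=1+6=7
L[19]='b': occ=3, LF[19]=C('b')+3=8+3=11

Answer: 12 17 13 18 0 8 14 9 1 2 19 3 15 16 4 10 5 6 7 11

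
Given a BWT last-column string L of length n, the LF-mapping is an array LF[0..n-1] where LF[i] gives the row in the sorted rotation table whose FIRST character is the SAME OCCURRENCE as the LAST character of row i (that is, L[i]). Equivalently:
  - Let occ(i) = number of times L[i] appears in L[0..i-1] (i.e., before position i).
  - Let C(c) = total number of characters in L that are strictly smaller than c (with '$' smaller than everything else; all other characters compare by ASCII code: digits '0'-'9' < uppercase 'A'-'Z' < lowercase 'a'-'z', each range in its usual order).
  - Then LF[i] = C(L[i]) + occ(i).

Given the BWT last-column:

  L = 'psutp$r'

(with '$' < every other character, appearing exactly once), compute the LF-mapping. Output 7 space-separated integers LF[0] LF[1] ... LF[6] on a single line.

Answer: 1 4 6 5 2 0 3

Derivation:
Char counts: '$':1, 'p':2, 'r':1, 's':1, 't':1, 'u':1
C (first-col start): C('$')=0, C('p')=1, C('r')=3, C('s')=4, C('t')=5, C('u')=6
L[0]='p': occ=0, LF[0]=C('p')+0=1+0=1
L[1]='s': occ=0, LF[1]=C('s')+0=4+0=4
L[2]='u': occ=0, LF[2]=C('u')+0=6+0=6
L[3]='t': occ=0, LF[3]=C('t')+0=5+0=5
L[4]='p': occ=1, LF[4]=C('p')+1=1+1=2
L[5]='$': occ=0, LF[5]=C('$')+0=0+0=0
L[6]='r': occ=0, LF[6]=C('r')+0=3+0=3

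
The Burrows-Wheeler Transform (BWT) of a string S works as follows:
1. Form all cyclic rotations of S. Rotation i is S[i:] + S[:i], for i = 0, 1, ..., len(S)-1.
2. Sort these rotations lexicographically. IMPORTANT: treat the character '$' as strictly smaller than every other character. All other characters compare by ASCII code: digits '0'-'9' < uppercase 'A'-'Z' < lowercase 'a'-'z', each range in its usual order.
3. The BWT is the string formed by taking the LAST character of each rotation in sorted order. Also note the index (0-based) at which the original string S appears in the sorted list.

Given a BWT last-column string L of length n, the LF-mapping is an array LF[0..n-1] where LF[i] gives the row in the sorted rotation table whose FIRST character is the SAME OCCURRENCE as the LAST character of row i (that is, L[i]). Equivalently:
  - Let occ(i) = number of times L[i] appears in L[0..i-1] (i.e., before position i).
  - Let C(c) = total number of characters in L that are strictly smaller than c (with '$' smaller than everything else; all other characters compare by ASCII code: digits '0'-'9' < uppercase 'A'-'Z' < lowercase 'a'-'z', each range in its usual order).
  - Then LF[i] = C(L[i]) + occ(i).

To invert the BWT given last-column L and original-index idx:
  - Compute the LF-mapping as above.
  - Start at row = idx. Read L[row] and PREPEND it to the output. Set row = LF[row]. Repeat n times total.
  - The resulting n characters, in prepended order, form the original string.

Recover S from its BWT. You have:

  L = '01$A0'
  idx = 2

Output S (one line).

Answer: 0A10$

Derivation:
LF mapping: 1 3 0 4 2
Walk LF starting at row 2, prepending L[row]:
  step 1: row=2, L[2]='$', prepend. Next row=LF[2]=0
  step 2: row=0, L[0]='0', prepend. Next row=LF[0]=1
  step 3: row=1, L[1]='1', prepend. Next row=LF[1]=3
  step 4: row=3, L[3]='A', prepend. Next row=LF[3]=4
  step 5: row=4, L[4]='0', prepend. Next row=LF[4]=2
Reversed output: 0A10$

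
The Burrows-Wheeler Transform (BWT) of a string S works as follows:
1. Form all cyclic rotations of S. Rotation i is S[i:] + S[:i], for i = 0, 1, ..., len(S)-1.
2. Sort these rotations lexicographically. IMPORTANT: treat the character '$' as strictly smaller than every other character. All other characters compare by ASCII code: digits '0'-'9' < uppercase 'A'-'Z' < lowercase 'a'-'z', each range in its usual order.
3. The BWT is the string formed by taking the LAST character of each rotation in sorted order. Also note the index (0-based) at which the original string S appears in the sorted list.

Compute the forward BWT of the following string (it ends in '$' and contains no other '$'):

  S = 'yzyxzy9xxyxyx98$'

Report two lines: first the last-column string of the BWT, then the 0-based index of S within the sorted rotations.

Answer: 89xyy9yxyzxxz$xy
13

Derivation:
All 16 rotations (rotation i = S[i:]+S[:i]):
  rot[0] = yzyxzy9xxyxyx98$
  rot[1] = zyxzy9xxyxyx98$y
  rot[2] = yxzy9xxyxyx98$yz
  rot[3] = xzy9xxyxyx98$yzy
  rot[4] = zy9xxyxyx98$yzyx
  rot[5] = y9xxyxyx98$yzyxz
  rot[6] = 9xxyxyx98$yzyxzy
  rot[7] = xxyxyx98$yzyxzy9
  rot[8] = xyxyx98$yzyxzy9x
  rot[9] = yxyx98$yzyxzy9xx
  rot[10] = xyx98$yzyxzy9xxy
  rot[11] = yx98$yzyxzy9xxyx
  rot[12] = x98$yzyxzy9xxyxy
  rot[13] = 98$yzyxzy9xxyxyx
  rot[14] = 8$yzyxzy9xxyxyx9
  rot[15] = $yzyxzy9xxyxyx98
Sorted (with $ < everything):
  sorted[0] = $yzyxzy9xxyxyx98  (last char: '8')
  sorted[1] = 8$yzyxzy9xxyxyx9  (last char: '9')
  sorted[2] = 98$yzyxzy9xxyxyx  (last char: 'x')
  sorted[3] = 9xxyxyx98$yzyxzy  (last char: 'y')
  sorted[4] = x98$yzyxzy9xxyxy  (last char: 'y')
  sorted[5] = xxyxyx98$yzyxzy9  (last char: '9')
  sorted[6] = xyx98$yzyxzy9xxy  (last char: 'y')
  sorted[7] = xyxyx98$yzyxzy9x  (last char: 'x')
  sorted[8] = xzy9xxyxyx98$yzy  (last char: 'y')
  sorted[9] = y9xxyxyx98$yzyxz  (last char: 'z')
  sorted[10] = yx98$yzyxzy9xxyx  (last char: 'x')
  sorted[11] = yxyx98$yzyxzy9xx  (last char: 'x')
  sorted[12] = yxzy9xxyxyx98$yz  (last char: 'z')
  sorted[13] = yzyxzy9xxyxyx98$  (last char: '$')
  sorted[14] = zy9xxyxyx98$yzyx  (last char: 'x')
  sorted[15] = zyxzy9xxyxyx98$y  (last char: 'y')
Last column: 89xyy9yxyzxxz$xy
Original string S is at sorted index 13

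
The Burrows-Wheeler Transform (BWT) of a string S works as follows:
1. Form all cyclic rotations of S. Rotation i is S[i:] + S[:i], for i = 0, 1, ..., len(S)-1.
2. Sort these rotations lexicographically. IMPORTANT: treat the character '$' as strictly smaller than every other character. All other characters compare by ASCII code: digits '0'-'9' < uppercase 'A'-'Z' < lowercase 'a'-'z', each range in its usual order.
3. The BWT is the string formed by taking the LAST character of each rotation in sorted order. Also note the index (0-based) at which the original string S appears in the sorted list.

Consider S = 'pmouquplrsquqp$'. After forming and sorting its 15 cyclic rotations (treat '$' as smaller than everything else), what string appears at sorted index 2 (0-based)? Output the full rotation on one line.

Answer: mouquplrsquqp$p

Derivation:
All 15 rotations (rotation i = S[i:]+S[:i]):
  rot[0] = pmouquplrsquqp$
  rot[1] = mouquplrsquqp$p
  rot[2] = ouquplrsquqp$pm
  rot[3] = uquplrsquqp$pmo
  rot[4] = quplrsquqp$pmou
  rot[5] = uplrsquqp$pmouq
  rot[6] = plrsquqp$pmouqu
  rot[7] = lrsquqp$pmouqup
  rot[8] = rsquqp$pmouqupl
  rot[9] = squqp$pmouquplr
  rot[10] = quqp$pmouquplrs
  rot[11] = uqp$pmouquplrsq
  rot[12] = qp$pmouquplrsqu
  rot[13] = p$pmouquplrsquq
  rot[14] = $pmouquplrsquqp
Sorted (with $ < everything):
  sorted[0] = $pmouquplrsquqp
  sorted[1] = lrsquqp$pmouqup
  sorted[2] = mouquplrsquqp$p
  sorted[3] = ouquplrsquqp$pm
  sorted[4] = p$pmouquplrsquq
  sorted[5] = plrsquqp$pmouqu
  sorted[6] = pmouquplrsquqp$
  sorted[7] = qp$pmouquplrsqu
  sorted[8] = quplrsquqp$pmou
  sorted[9] = quqp$pmouquplrs
  sorted[10] = rsquqp$pmouqupl
  sorted[11] = squqp$pmouquplr
  sorted[12] = uplrsquqp$pmouq
  sorted[13] = uqp$pmouquplrsq
  sorted[14] = uquplrsquqp$pmo
sorted[2] = mouquplrsquqp$p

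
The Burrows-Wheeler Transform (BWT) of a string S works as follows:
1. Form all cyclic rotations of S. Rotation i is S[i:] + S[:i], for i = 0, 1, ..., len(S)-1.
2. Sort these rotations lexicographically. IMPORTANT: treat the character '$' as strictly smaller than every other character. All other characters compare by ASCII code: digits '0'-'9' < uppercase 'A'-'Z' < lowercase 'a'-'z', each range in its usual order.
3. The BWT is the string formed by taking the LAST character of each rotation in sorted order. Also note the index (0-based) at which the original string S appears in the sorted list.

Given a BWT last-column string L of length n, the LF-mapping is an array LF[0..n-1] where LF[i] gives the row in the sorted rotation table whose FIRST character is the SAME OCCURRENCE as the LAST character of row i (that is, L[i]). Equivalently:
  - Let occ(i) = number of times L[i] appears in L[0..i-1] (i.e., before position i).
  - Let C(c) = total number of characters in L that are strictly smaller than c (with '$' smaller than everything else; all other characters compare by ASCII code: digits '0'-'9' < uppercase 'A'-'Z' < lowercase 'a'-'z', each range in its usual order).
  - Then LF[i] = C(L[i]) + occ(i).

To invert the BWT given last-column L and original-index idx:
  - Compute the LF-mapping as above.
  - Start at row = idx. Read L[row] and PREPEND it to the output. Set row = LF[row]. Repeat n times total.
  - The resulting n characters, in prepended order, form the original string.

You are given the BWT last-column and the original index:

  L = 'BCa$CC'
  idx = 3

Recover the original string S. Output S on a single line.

LF mapping: 1 2 5 0 3 4
Walk LF starting at row 3, prepending L[row]:
  step 1: row=3, L[3]='$', prepend. Next row=LF[3]=0
  step 2: row=0, L[0]='B', prepend. Next row=LF[0]=1
  step 3: row=1, L[1]='C', prepend. Next row=LF[1]=2
  step 4: row=2, L[2]='a', prepend. Next row=LF[2]=5
  step 5: row=5, L[5]='C', prepend. Next row=LF[5]=4
  step 6: row=4, L[4]='C', prepend. Next row=LF[4]=3
Reversed output: CCaCB$

Answer: CCaCB$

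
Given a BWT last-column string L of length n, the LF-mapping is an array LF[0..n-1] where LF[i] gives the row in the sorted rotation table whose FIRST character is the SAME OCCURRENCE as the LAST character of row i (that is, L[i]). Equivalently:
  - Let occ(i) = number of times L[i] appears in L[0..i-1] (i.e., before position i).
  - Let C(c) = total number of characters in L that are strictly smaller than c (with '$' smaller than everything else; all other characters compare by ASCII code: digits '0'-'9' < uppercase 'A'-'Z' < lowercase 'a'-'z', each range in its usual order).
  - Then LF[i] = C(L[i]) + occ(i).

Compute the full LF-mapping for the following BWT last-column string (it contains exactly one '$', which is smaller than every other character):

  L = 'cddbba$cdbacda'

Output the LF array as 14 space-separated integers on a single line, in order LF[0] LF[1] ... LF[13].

Answer: 7 10 11 4 5 1 0 8 12 6 2 9 13 3

Derivation:
Char counts: '$':1, 'a':3, 'b':3, 'c':3, 'd':4
C (first-col start): C('$')=0, C('a')=1, C('b')=4, C('c')=7, C('d')=10
L[0]='c': occ=0, LF[0]=C('c')+0=7+0=7
L[1]='d': occ=0, LF[1]=C('d')+0=10+0=10
L[2]='d': occ=1, LF[2]=C('d')+1=10+1=11
L[3]='b': occ=0, LF[3]=C('b')+0=4+0=4
L[4]='b': occ=1, LF[4]=C('b')+1=4+1=5
L[5]='a': occ=0, LF[5]=C('a')+0=1+0=1
L[6]='$': occ=0, LF[6]=C('$')+0=0+0=0
L[7]='c': occ=1, LF[7]=C('c')+1=7+1=8
L[8]='d': occ=2, LF[8]=C('d')+2=10+2=12
L[9]='b': occ=2, LF[9]=C('b')+2=4+2=6
L[10]='a': occ=1, LF[10]=C('a')+1=1+1=2
L[11]='c': occ=2, LF[11]=C('c')+2=7+2=9
L[12]='d': occ=3, LF[12]=C('d')+3=10+3=13
L[13]='a': occ=2, LF[13]=C('a')+2=1+2=3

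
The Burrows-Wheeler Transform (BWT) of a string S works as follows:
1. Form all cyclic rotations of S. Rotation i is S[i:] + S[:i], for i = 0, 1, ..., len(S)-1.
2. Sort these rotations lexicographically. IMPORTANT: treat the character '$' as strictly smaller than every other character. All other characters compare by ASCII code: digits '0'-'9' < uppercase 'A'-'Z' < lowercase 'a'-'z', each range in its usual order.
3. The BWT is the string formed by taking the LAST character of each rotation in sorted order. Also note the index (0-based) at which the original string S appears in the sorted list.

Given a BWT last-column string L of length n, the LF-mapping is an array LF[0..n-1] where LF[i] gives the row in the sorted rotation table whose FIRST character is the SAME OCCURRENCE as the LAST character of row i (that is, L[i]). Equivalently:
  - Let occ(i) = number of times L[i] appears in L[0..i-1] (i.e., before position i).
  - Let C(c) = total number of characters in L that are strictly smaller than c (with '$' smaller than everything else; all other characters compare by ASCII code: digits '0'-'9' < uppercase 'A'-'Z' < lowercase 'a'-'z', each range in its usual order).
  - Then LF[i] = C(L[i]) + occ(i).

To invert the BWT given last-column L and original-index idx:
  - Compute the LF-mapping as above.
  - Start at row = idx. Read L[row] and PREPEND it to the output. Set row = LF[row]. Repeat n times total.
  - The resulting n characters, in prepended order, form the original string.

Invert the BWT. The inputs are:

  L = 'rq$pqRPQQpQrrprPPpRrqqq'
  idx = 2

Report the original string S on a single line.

LF mapping: 18 13 0 9 14 7 1 4 5 10 6 19 20 11 21 2 3 12 8 22 15 16 17
Walk LF starting at row 2, prepending L[row]:
  step 1: row=2, L[2]='$', prepend. Next row=LF[2]=0
  step 2: row=0, L[0]='r', prepend. Next row=LF[0]=18
  step 3: row=18, L[18]='R', prepend. Next row=LF[18]=8
  step 4: row=8, L[8]='Q', prepend. Next row=LF[8]=5
  step 5: row=5, L[5]='R', prepend. Next row=LF[5]=7
  step 6: row=7, L[7]='Q', prepend. Next row=LF[7]=4
  step 7: row=4, L[4]='q', prepend. Next row=LF[4]=14
  step 8: row=14, L[14]='r', prepend. Next row=LF[14]=21
  step 9: row=21, L[21]='q', prepend. Next row=LF[21]=16
  step 10: row=16, L[16]='P', prepend. Next row=LF[16]=3
  step 11: row=3, L[3]='p', prepend. Next row=LF[3]=9
  step 12: row=9, L[9]='p', prepend. Next row=LF[9]=10
  step 13: row=10, L[10]='Q', prepend. Next row=LF[10]=6
  step 14: row=6, L[6]='P', prepend. Next row=LF[6]=1
  step 15: row=1, L[1]='q', prepend. Next row=LF[1]=13
  step 16: row=13, L[13]='p', prepend. Next row=LF[13]=11
  step 17: row=11, L[11]='r', prepend. Next row=LF[11]=19
  step 18: row=19, L[19]='r', prepend. Next row=LF[19]=22
  step 19: row=22, L[22]='q', prepend. Next row=LF[22]=17
  step 20: row=17, L[17]='p', prepend. Next row=LF[17]=12
  step 21: row=12, L[12]='r', prepend. Next row=LF[12]=20
  step 22: row=20, L[20]='q', prepend. Next row=LF[20]=15
  step 23: row=15, L[15]='P', prepend. Next row=LF[15]=2
Reversed output: PqrpqrrpqPQppPqrqQRQRr$

Answer: PqrpqrrpqPQppPqrqQRQRr$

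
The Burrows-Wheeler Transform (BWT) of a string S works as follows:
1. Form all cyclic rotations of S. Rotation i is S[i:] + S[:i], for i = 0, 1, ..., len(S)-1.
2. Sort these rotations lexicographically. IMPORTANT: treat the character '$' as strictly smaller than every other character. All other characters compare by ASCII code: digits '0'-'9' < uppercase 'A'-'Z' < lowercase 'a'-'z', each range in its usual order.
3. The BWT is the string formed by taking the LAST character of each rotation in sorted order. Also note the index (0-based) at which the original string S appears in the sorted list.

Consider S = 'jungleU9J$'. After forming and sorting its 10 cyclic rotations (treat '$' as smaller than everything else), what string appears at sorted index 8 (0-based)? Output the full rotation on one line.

Answer: ngleU9J$ju

Derivation:
All 10 rotations (rotation i = S[i:]+S[:i]):
  rot[0] = jungleU9J$
  rot[1] = ungleU9J$j
  rot[2] = ngleU9J$ju
  rot[3] = gleU9J$jun
  rot[4] = leU9J$jung
  rot[5] = eU9J$jungl
  rot[6] = U9J$jungle
  rot[7] = 9J$jungleU
  rot[8] = J$jungleU9
  rot[9] = $jungleU9J
Sorted (with $ < everything):
  sorted[0] = $jungleU9J
  sorted[1] = 9J$jungleU
  sorted[2] = J$jungleU9
  sorted[3] = U9J$jungle
  sorted[4] = eU9J$jungl
  sorted[5] = gleU9J$jun
  sorted[6] = jungleU9J$
  sorted[7] = leU9J$jung
  sorted[8] = ngleU9J$ju
  sorted[9] = ungleU9J$j
sorted[8] = ngleU9J$ju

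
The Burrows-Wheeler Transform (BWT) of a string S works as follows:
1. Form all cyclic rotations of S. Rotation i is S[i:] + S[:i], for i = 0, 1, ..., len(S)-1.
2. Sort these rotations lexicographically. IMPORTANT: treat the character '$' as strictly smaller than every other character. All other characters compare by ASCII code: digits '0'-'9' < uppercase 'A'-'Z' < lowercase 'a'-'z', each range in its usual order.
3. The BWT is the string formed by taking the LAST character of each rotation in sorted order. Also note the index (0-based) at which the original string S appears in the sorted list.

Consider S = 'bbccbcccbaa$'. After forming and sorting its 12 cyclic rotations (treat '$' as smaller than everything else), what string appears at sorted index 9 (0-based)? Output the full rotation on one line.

Answer: ccbaa$bbccbc

Derivation:
All 12 rotations (rotation i = S[i:]+S[:i]):
  rot[0] = bbccbcccbaa$
  rot[1] = bccbcccbaa$b
  rot[2] = ccbcccbaa$bb
  rot[3] = cbcccbaa$bbc
  rot[4] = bcccbaa$bbcc
  rot[5] = cccbaa$bbccb
  rot[6] = ccbaa$bbccbc
  rot[7] = cbaa$bbccbcc
  rot[8] = baa$bbccbccc
  rot[9] = aa$bbccbcccb
  rot[10] = a$bbccbcccba
  rot[11] = $bbccbcccbaa
Sorted (with $ < everything):
  sorted[0] = $bbccbcccbaa
  sorted[1] = a$bbccbcccba
  sorted[2] = aa$bbccbcccb
  sorted[3] = baa$bbccbccc
  sorted[4] = bbccbcccbaa$
  sorted[5] = bccbcccbaa$b
  sorted[6] = bcccbaa$bbcc
  sorted[7] = cbaa$bbccbcc
  sorted[8] = cbcccbaa$bbc
  sorted[9] = ccbaa$bbccbc
  sorted[10] = ccbcccbaa$bb
  sorted[11] = cccbaa$bbccb
sorted[9] = ccbaa$bbccbc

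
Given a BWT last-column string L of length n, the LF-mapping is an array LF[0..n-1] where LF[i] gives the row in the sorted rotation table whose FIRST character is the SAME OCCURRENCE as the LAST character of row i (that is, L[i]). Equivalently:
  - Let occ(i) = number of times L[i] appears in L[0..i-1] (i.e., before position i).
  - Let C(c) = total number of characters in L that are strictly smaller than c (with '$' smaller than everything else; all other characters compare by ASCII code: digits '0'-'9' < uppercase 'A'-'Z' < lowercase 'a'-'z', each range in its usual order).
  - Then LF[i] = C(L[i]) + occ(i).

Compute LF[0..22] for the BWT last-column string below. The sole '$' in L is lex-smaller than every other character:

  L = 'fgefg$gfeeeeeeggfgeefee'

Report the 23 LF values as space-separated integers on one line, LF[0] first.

Char counts: '$':1, 'e':11, 'f':5, 'g':6
C (first-col start): C('$')=0, C('e')=1, C('f')=12, C('g')=17
L[0]='f': occ=0, LF[0]=C('f')+0=12+0=12
L[1]='g': occ=0, LF[1]=C('g')+0=17+0=17
L[2]='e': occ=0, LF[2]=C('e')+0=1+0=1
L[3]='f': occ=1, LF[3]=C('f')+1=12+1=13
L[4]='g': occ=1, LF[4]=C('g')+1=17+1=18
L[5]='$': occ=0, LF[5]=C('$')+0=0+0=0
L[6]='g': occ=2, LF[6]=C('g')+2=17+2=19
L[7]='f': occ=2, LF[7]=C('f')+2=12+2=14
L[8]='e': occ=1, LF[8]=C('e')+1=1+1=2
L[9]='e': occ=2, LF[9]=C('e')+2=1+2=3
L[10]='e': occ=3, LF[10]=C('e')+3=1+3=4
L[11]='e': occ=4, LF[11]=C('e')+4=1+4=5
L[12]='e': occ=5, LF[12]=C('e')+5=1+5=6
L[13]='e': occ=6, LF[13]=C('e')+6=1+6=7
L[14]='g': occ=3, LF[14]=C('g')+3=17+3=20
L[15]='g': occ=4, LF[15]=C('g')+4=17+4=21
L[16]='f': occ=3, LF[16]=C('f')+3=12+3=15
L[17]='g': occ=5, LF[17]=C('g')+5=17+5=22
L[18]='e': occ=7, LF[18]=C('e')+7=1+7=8
L[19]='e': occ=8, LF[19]=C('e')+8=1+8=9
L[20]='f': occ=4, LF[20]=C('f')+4=12+4=16
L[21]='e': occ=9, LF[21]=C('e')+9=1+9=10
L[22]='e': occ=10, LF[22]=C('e')+10=1+10=11

Answer: 12 17 1 13 18 0 19 14 2 3 4 5 6 7 20 21 15 22 8 9 16 10 11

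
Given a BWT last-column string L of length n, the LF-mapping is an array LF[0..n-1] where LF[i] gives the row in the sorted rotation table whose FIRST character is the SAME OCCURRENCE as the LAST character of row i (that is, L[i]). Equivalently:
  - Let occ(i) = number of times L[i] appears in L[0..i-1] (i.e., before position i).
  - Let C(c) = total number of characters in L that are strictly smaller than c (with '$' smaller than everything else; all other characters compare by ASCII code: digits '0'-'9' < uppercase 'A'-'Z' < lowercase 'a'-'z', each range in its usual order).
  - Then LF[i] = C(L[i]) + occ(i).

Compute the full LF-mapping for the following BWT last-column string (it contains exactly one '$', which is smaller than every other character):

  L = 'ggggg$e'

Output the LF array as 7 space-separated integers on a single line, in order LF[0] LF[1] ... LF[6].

Answer: 2 3 4 5 6 0 1

Derivation:
Char counts: '$':1, 'e':1, 'g':5
C (first-col start): C('$')=0, C('e')=1, C('g')=2
L[0]='g': occ=0, LF[0]=C('g')+0=2+0=2
L[1]='g': occ=1, LF[1]=C('g')+1=2+1=3
L[2]='g': occ=2, LF[2]=C('g')+2=2+2=4
L[3]='g': occ=3, LF[3]=C('g')+3=2+3=5
L[4]='g': occ=4, LF[4]=C('g')+4=2+4=6
L[5]='$': occ=0, LF[5]=C('$')+0=0+0=0
L[6]='e': occ=0, LF[6]=C('e')+0=1+0=1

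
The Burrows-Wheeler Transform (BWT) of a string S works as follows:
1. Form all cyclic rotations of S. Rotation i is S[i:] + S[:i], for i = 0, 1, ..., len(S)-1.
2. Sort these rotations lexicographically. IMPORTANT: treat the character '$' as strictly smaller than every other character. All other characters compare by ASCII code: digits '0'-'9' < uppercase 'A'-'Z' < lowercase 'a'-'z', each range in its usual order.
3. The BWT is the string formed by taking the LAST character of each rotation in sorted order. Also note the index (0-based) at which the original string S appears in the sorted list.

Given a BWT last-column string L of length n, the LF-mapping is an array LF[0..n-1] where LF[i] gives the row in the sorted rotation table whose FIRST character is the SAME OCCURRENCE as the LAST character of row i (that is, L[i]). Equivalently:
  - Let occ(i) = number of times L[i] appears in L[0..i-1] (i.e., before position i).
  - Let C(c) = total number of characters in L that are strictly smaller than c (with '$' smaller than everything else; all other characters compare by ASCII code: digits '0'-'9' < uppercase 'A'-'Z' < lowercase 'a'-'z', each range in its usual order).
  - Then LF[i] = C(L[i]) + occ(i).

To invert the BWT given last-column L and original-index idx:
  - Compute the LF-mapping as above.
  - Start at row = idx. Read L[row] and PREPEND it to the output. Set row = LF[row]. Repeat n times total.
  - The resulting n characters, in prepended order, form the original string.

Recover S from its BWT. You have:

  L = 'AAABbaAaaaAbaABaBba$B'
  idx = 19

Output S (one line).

Answer: baABbabAAaBaBaaaBAAA$

Derivation:
LF mapping: 1 2 3 7 18 11 4 12 13 14 5 19 15 6 8 16 9 20 17 0 10
Walk LF starting at row 19, prepending L[row]:
  step 1: row=19, L[19]='$', prepend. Next row=LF[19]=0
  step 2: row=0, L[0]='A', prepend. Next row=LF[0]=1
  step 3: row=1, L[1]='A', prepend. Next row=LF[1]=2
  step 4: row=2, L[2]='A', prepend. Next row=LF[2]=3
  step 5: row=3, L[3]='B', prepend. Next row=LF[3]=7
  step 6: row=7, L[7]='a', prepend. Next row=LF[7]=12
  step 7: row=12, L[12]='a', prepend. Next row=LF[12]=15
  step 8: row=15, L[15]='a', prepend. Next row=LF[15]=16
  step 9: row=16, L[16]='B', prepend. Next row=LF[16]=9
  step 10: row=9, L[9]='a', prepend. Next row=LF[9]=14
  step 11: row=14, L[14]='B', prepend. Next row=LF[14]=8
  step 12: row=8, L[8]='a', prepend. Next row=LF[8]=13
  step 13: row=13, L[13]='A', prepend. Next row=LF[13]=6
  step 14: row=6, L[6]='A', prepend. Next row=LF[6]=4
  step 15: row=4, L[4]='b', prepend. Next row=LF[4]=18
  step 16: row=18, L[18]='a', prepend. Next row=LF[18]=17
  step 17: row=17, L[17]='b', prepend. Next row=LF[17]=20
  step 18: row=20, L[20]='B', prepend. Next row=LF[20]=10
  step 19: row=10, L[10]='A', prepend. Next row=LF[10]=5
  step 20: row=5, L[5]='a', prepend. Next row=LF[5]=11
  step 21: row=11, L[11]='b', prepend. Next row=LF[11]=19
Reversed output: baABbabAAaBaBaaaBAAA$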